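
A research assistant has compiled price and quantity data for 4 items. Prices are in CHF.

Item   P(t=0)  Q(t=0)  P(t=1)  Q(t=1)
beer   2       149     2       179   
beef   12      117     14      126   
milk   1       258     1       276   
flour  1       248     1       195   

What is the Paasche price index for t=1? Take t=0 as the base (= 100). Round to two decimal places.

Paasche price index uses current-period quantities as weights.
ΣP(t=1)·Q(t=1) = 2×179 + 14×126 + 1×276 + 1×195 = 358 + 1764 + 276 + 195 = 2593
ΣP(t=0)·Q(t=1) = 2×179 + 12×126 + 1×276 + 1×195 = 358 + 1512 + 276 + 195 = 2341
Index = 2593 / 2341 × 100 = 110.7646

110.76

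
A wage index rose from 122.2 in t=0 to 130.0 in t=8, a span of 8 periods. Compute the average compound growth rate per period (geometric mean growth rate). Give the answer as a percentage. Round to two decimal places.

0.78%

Growth factor = (130.0/122.2)^(1/8) = (1.063830)^(1/8) = 1.007764
Growth rate = 1.007764 − 1 = 0.007764 = 0.7764%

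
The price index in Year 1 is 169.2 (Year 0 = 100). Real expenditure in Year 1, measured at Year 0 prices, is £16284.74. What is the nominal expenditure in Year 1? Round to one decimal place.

Nominal = Real × (Index/100) = 16284.74 × (169.2/100)
        = 16284.74 × 1.692 = 27553.7801

27553.8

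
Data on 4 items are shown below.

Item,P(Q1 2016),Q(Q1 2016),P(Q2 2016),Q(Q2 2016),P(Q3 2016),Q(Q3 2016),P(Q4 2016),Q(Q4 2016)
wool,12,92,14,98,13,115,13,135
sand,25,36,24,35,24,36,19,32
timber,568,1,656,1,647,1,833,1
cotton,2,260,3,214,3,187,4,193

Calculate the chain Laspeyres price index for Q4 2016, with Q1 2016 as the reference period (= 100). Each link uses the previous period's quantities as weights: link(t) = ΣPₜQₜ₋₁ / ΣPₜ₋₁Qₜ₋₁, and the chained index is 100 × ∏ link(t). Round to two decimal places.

118.59

Link Q1 2016→Q2 2016:
ΣP(Q2 2016)Q(Q1 2016) = 14×92 + 24×36 + 656×1 + 3×260 = 1288 + 864 + 656 + 780 = 3588
ΣP(Q1 2016)Q(Q1 2016) = 12×92 + 25×36 + 568×1 + 2×260 = 1104 + 900 + 568 + 520 = 3092
link = 3588/3092 = 1.160414
Link Q2 2016→Q3 2016:
ΣP(Q3 2016)Q(Q2 2016) = 13×98 + 24×35 + 647×1 + 3×214 = 1274 + 840 + 647 + 642 = 3403
ΣP(Q2 2016)Q(Q2 2016) = 14×98 + 24×35 + 656×1 + 3×214 = 1372 + 840 + 656 + 642 = 3510
link = 3403/3510 = 0.969516
Link Q3 2016→Q4 2016:
ΣP(Q4 2016)Q(Q3 2016) = 13×115 + 19×36 + 833×1 + 4×187 = 1495 + 684 + 833 + 748 = 3760
ΣP(Q3 2016)Q(Q3 2016) = 13×115 + 24×36 + 647×1 + 3×187 = 1495 + 864 + 647 + 561 = 3567
link = 3760/3567 = 1.054107
Chained index = 100 × 1.160414 × 0.969516 × 1.054107 = 118.5912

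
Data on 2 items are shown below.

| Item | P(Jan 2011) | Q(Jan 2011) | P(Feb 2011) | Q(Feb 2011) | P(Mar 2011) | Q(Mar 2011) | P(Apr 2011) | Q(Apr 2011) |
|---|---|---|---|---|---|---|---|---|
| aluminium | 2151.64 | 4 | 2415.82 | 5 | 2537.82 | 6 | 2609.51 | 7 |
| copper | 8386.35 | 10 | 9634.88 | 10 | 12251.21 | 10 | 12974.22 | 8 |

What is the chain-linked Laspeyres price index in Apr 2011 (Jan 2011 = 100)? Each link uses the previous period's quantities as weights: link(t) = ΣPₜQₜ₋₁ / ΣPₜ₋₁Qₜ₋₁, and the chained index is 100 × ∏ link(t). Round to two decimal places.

Link Jan 2011→Feb 2011:
ΣP(Feb 2011)Q(Jan 2011) = 2415.82×4 + 9634.88×10 = 9663.28 + 96348.8 = 106012.08
ΣP(Jan 2011)Q(Jan 2011) = 2151.64×4 + 8386.35×10 = 8606.56 + 83863.5 = 92470.06
link = 106012.08/92470.06 = 1.146448
Link Feb 2011→Mar 2011:
ΣP(Mar 2011)Q(Feb 2011) = 2537.82×5 + 12251.21×10 = 12689.1 + 122512.1 = 135201.2
ΣP(Feb 2011)Q(Feb 2011) = 2415.82×5 + 9634.88×10 = 12079.1 + 96348.8 = 108427.9
link = 135201.2/108427.9 = 1.246923
Link Mar 2011→Apr 2011:
ΣP(Apr 2011)Q(Mar 2011) = 2609.51×6 + 12974.22×10 = 15657.06 + 129742.2 = 145399.26
ΣP(Mar 2011)Q(Mar 2011) = 2537.82×6 + 12251.21×10 = 15226.92 + 122512.1 = 137739.02
link = 145399.26/137739.02 = 1.055614
Chained index = 100 × 1.146448 × 1.246923 × 1.055614 = 150.9034

150.90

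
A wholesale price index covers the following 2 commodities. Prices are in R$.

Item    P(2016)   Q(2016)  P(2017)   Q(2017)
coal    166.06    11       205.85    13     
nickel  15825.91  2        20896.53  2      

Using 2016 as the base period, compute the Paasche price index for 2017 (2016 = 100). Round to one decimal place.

131.5

Paasche price index uses current-period quantities as weights.
ΣP(2017)·Q(2017) = 205.85×13 + 20896.53×2 = 2676.05 + 41793.06 = 44469.11
ΣP(2016)·Q(2017) = 166.06×13 + 15825.91×2 = 2158.78 + 31651.82 = 33810.6
Index = 44469.11 / 33810.6 × 100 = 131.5242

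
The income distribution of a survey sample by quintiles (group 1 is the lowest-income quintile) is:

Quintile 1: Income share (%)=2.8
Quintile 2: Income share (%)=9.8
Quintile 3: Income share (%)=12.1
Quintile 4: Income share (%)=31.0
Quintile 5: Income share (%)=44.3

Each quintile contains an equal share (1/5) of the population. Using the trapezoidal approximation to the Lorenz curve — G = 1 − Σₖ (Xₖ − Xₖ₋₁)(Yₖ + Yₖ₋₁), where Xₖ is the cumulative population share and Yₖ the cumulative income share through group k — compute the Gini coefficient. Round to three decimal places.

0.417

Cumulative income shares Yₖ: 0.0280, 0.1260, 0.2470, 0.5570, 1.0000
Σ (Xₖ−Xₖ₋₁)(Yₖ+Yₖ₋₁) = (1/5)(0.0280+0.0000) + (1/5)(0.1260+0.0280) + (1/5)(0.2470+0.1260) + (1/5)(0.5570+0.2470) + (1/5)(1.0000+0.5570)
  = 0.0056 + 0.0308 + 0.0746 + 0.1608 + 0.3114 = 0.5832
G = 1 − 0.5832 = 0.4168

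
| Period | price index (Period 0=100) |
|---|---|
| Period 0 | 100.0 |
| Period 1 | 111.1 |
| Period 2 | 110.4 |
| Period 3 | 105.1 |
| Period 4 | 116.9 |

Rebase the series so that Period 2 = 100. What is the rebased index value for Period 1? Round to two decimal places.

100.63

Rebased(Period 1) = 111.1 / 110.4 × 100 = 100.6341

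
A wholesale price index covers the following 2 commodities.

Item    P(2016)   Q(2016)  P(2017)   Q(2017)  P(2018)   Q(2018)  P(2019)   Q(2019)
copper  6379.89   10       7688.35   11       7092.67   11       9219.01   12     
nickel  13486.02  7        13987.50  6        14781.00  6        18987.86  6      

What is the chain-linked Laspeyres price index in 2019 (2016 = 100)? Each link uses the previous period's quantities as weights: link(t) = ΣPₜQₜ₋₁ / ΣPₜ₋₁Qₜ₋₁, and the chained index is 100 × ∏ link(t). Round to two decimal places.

Link 2016→2017:
ΣP(2017)Q(2016) = 7688.35×10 + 13987.50×7 = 76883.5 + 97912.5 = 174796
ΣP(2016)Q(2016) = 6379.89×10 + 13486.02×7 = 63798.9 + 94402.14 = 158201.04
link = 174796/158201.04 = 1.104898
Link 2017→2018:
ΣP(2018)Q(2017) = 7092.67×11 + 14781.00×6 = 78019.37 + 88686 = 166705.37
ΣP(2017)Q(2017) = 7688.35×11 + 13987.50×6 = 84571.85 + 83925 = 168496.85
link = 166705.37/168496.85 = 0.989368
Link 2018→2019:
ΣP(2019)Q(2018) = 9219.01×11 + 18987.86×6 = 101409.11 + 113927.16 = 215336.27
ΣP(2018)Q(2018) = 7092.67×11 + 14781.00×6 = 78019.37 + 88686 = 166705.37
link = 215336.27/166705.37 = 1.291718
Chained index = 100 × 1.104898 × 0.989368 × 1.291718 = 141.2042

141.20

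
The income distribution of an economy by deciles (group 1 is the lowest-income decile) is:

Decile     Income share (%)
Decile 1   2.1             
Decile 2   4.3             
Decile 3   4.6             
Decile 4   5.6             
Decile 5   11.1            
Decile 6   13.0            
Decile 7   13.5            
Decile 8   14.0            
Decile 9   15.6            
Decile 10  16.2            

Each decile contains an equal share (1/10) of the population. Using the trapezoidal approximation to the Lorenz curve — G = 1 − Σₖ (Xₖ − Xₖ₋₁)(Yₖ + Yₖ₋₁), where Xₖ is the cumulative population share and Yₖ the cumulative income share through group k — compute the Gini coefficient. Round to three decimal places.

0.279

Cumulative income shares Yₖ: 0.0210, 0.0640, 0.1100, 0.1660, 0.2770, 0.4070, 0.5420, 0.6820, 0.8380, 1.0000
Σ (Xₖ−Xₖ₋₁)(Yₖ+Yₖ₋₁) = (1/10)(0.0210+0.0000) + (1/10)(0.0640+0.0210) + (1/10)(0.1100+0.0640) + (1/10)(0.1660+0.1100) + (1/10)(0.2770+0.1660) + (1/10)(0.4070+0.2770) + (1/10)(0.5420+0.4070) + (1/10)(0.6820+0.5420) + (1/10)(0.8380+0.6820) + (1/10)(1.0000+0.8380)
  = 0.0021 + 0.0085 + 0.0174 + 0.0276 + 0.0443 + 0.0684 + 0.0949 + 0.1224 + 0.1520 + 0.1838 = 0.7214
G = 1 − 0.7214 = 0.2786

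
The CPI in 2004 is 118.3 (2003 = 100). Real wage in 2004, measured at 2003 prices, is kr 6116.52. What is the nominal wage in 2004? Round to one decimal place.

Nominal = Real × (Index/100) = 6116.52 × (118.3/100)
        = 6116.52 × 1.183 = 7235.8432

7235.8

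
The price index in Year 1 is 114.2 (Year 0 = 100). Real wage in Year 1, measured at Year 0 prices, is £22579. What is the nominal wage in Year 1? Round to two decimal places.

Nominal = Real × (Index/100) = 22579 × (114.2/100)
        = 22579 × 1.142 = 25785.2180

25785.22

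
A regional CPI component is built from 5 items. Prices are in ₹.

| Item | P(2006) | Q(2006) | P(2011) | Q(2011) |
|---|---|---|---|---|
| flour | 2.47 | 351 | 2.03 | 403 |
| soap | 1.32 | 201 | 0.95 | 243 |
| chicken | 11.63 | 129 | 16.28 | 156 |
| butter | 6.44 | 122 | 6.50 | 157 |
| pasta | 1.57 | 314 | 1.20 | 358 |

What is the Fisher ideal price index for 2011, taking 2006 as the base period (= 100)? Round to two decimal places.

Laspeyres component (base-period weights):
ΣP(2011)Q(2006) = 2.03×351 + 0.95×201 + 16.28×129 + 6.50×122 + 1.20×314 = 712.53 + 190.95 + 2100.12 + 793 + 376.8 = 4173.4
ΣP(2006)Q(2006) = 2.47×351 + 1.32×201 + 11.63×129 + 6.44×122 + 1.57×314 = 866.97 + 265.32 + 1500.27 + 785.68 + 492.98 = 3911.22
L = 4173.4 / 3911.22 × 100 = 106.7033
Paasche component (current-period weights):
ΣP(2011)Q(2011) = 2.03×403 + 0.95×243 + 16.28×156 + 6.50×157 + 1.20×358 = 818.09 + 230.85 + 2539.68 + 1020.5 + 429.6 = 5038.72
ΣP(2006)Q(2011) = 2.47×403 + 1.32×243 + 11.63×156 + 6.44×157 + 1.57×358 = 995.41 + 320.76 + 1814.28 + 1011.08 + 562.06 = 4703.59
P = 5038.72 / 4703.59 × 100 = 107.1250
Fisher = √(L × P) = √(106.7033 × 107.1250) = 106.9139

106.91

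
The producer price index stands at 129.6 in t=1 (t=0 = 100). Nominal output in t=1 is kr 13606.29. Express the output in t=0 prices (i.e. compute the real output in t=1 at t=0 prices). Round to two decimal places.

10498.68

Real = Nominal ÷ (Index/100) = 13606.29 ÷ (129.6/100)
     = 13606.29 ÷ 1.296 = 10498.6806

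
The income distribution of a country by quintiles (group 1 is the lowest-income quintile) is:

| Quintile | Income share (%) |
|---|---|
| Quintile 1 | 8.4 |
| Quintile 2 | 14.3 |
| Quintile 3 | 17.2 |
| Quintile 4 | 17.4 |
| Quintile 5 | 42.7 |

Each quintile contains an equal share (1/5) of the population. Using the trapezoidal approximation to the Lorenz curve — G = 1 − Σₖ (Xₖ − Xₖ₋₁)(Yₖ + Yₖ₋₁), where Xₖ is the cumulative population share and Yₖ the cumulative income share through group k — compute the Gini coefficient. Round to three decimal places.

Cumulative income shares Yₖ: 0.0840, 0.2270, 0.3990, 0.5730, 1.0000
Σ (Xₖ−Xₖ₋₁)(Yₖ+Yₖ₋₁) = (1/5)(0.0840+0.0000) + (1/5)(0.2270+0.0840) + (1/5)(0.3990+0.2270) + (1/5)(0.5730+0.3990) + (1/5)(1.0000+0.5730)
  = 0.0168 + 0.0622 + 0.1252 + 0.1944 + 0.3146 = 0.7132
G = 1 − 0.7132 = 0.2868

0.287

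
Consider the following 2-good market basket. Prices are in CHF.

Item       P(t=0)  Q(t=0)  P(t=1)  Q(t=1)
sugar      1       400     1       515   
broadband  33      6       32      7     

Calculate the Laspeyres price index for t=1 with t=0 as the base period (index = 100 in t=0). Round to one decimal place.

99.0

Laspeyres price index uses base-period quantities as weights.
ΣP(t=1)·Q(t=0) = 1×400 + 32×6 = 400 + 192 = 592
ΣP(t=0)·Q(t=0) = 1×400 + 33×6 = 400 + 198 = 598
Index = 592 / 598 × 100 = 98.9967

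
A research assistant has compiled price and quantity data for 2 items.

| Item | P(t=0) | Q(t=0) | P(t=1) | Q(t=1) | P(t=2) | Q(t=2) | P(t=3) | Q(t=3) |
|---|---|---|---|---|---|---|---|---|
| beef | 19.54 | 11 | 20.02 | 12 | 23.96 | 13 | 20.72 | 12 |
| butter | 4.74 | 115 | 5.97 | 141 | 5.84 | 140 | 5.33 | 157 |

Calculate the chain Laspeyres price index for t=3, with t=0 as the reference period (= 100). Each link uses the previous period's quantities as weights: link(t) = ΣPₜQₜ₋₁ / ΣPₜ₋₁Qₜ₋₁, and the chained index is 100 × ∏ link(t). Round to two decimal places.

110.18

Link t=0→t=1:
ΣP(t=1)Q(t=0) = 20.02×11 + 5.97×115 = 220.22 + 686.55 = 906.77
ΣP(t=0)Q(t=0) = 19.54×11 + 4.74×115 = 214.94 + 545.1 = 760.04
link = 906.77/760.04 = 1.193056
Link t=1→t=2:
ΣP(t=2)Q(t=1) = 23.96×12 + 5.84×141 = 287.52 + 823.44 = 1110.96
ΣP(t=1)Q(t=1) = 20.02×12 + 5.97×141 = 240.24 + 841.77 = 1082.01
link = 1110.96/1082.01 = 1.026756
Link t=2→t=3:
ΣP(t=3)Q(t=2) = 20.72×13 + 5.33×140 = 269.36 + 746.2 = 1015.56
ΣP(t=2)Q(t=2) = 23.96×13 + 5.84×140 = 311.48 + 817.6 = 1129.08
link = 1015.56/1129.08 = 0.899458
Chained index = 100 × 1.193056 × 1.026756 × 0.899458 = 110.1815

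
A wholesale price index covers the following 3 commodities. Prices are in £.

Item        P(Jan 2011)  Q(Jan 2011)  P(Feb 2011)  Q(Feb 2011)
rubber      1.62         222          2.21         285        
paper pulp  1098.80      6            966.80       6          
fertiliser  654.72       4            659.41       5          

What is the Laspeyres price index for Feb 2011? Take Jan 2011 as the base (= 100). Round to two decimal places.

Laspeyres price index uses base-period quantities as weights.
ΣP(Feb 2011)·Q(Jan 2011) = 2.21×222 + 966.80×6 + 659.41×4 = 490.62 + 5800.8 + 2637.64 = 8929.06
ΣP(Jan 2011)·Q(Jan 2011) = 1.62×222 + 1098.80×6 + 654.72×4 = 359.64 + 6592.8 + 2618.88 = 9571.32
Index = 8929.06 / 9571.32 × 100 = 93.2897

93.29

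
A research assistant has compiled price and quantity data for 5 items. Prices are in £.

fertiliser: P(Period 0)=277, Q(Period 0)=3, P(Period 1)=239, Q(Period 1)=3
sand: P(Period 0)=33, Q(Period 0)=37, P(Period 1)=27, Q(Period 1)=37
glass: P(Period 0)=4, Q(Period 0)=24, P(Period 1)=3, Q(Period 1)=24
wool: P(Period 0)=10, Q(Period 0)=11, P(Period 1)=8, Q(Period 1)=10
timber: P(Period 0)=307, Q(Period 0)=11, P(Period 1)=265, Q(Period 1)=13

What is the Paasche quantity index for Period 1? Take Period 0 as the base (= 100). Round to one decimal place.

Paasche quantity index uses current-period prices as weights.
ΣP(Period 1)·Q(Period 1) = 239×3 + 27×37 + 3×24 + 8×10 + 265×13 = 717 + 999 + 72 + 80 + 3445 = 5313
ΣP(Period 1)·Q(Period 0) = 239×3 + 27×37 + 3×24 + 8×11 + 265×11 = 717 + 999 + 72 + 88 + 2915 = 4791
Index = 5313 / 4791 × 100 = 110.8954

110.9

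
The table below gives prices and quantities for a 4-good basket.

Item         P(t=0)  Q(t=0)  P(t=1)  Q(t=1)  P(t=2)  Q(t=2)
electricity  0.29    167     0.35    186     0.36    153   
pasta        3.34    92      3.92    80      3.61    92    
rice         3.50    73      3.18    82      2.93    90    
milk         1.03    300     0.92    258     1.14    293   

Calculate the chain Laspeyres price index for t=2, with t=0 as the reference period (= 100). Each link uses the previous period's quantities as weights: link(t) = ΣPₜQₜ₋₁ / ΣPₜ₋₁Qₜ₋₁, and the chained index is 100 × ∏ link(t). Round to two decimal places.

Link t=0→t=1:
ΣP(t=1)Q(t=0) = 0.35×167 + 3.92×92 + 3.18×73 + 0.92×300 = 58.45 + 360.64 + 232.14 + 276 = 927.23
ΣP(t=0)Q(t=0) = 0.29×167 + 3.34×92 + 3.50×73 + 1.03×300 = 48.43 + 307.28 + 255.5 + 309 = 920.21
link = 927.23/920.21 = 1.007629
Link t=1→t=2:
ΣP(t=2)Q(t=1) = 0.36×186 + 3.61×80 + 2.93×82 + 1.14×258 = 66.96 + 288.8 + 240.26 + 294.12 = 890.14
ΣP(t=1)Q(t=1) = 0.35×186 + 3.92×80 + 3.18×82 + 0.92×258 = 65.1 + 313.6 + 260.76 + 237.36 = 876.82
link = 890.14/876.82 = 1.015191
Chained index = 100 × 1.007629 × 1.015191 = 102.2936

102.29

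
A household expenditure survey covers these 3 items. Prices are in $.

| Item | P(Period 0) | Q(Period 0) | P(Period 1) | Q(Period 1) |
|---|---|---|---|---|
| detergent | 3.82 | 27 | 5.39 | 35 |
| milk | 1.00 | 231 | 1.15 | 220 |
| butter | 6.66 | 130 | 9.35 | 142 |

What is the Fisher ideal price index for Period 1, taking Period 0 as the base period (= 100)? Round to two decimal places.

135.86

Laspeyres component (base-period weights):
ΣP(Period 1)Q(Period 0) = 5.39×27 + 1.15×231 + 9.35×130 = 145.53 + 265.65 + 1215.5 = 1626.68
ΣP(Period 0)Q(Period 0) = 3.82×27 + 1.00×231 + 6.66×130 = 103.14 + 231 + 865.8 = 1199.94
L = 1626.68 / 1199.94 × 100 = 135.5634
Paasche component (current-period weights):
ΣP(Period 1)Q(Period 1) = 5.39×35 + 1.15×220 + 9.35×142 = 188.65 + 253 + 1327.7 = 1769.35
ΣP(Period 0)Q(Period 1) = 3.82×35 + 1.00×220 + 6.66×142 = 133.7 + 220 + 945.72 = 1299.42
P = 1769.35 / 1299.42 × 100 = 136.1646
Fisher = √(L × P) = √(135.5634 × 136.1646) = 135.8637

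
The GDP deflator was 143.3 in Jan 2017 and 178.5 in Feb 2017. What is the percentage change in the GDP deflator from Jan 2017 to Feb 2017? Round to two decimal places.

Change = (178.5 − 143.3) / 143.3 × 100
       = 35.2 / 143.3 × 100 = 24.5639%

24.56%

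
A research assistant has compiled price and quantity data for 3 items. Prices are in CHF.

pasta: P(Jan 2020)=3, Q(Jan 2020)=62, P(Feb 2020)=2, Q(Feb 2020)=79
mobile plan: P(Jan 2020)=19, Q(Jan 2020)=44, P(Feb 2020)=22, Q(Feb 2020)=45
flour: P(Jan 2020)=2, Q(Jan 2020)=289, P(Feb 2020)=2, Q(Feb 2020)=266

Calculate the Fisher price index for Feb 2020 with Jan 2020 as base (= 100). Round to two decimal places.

Laspeyres component (base-period weights):
ΣP(Feb 2020)Q(Jan 2020) = 2×62 + 22×44 + 2×289 = 124 + 968 + 578 = 1670
ΣP(Jan 2020)Q(Jan 2020) = 3×62 + 19×44 + 2×289 = 186 + 836 + 578 = 1600
L = 1670 / 1600 × 100 = 104.3750
Paasche component (current-period weights):
ΣP(Feb 2020)Q(Feb 2020) = 2×79 + 22×45 + 2×266 = 158 + 990 + 532 = 1680
ΣP(Jan 2020)Q(Feb 2020) = 3×79 + 19×45 + 2×266 = 237 + 855 + 532 = 1624
P = 1680 / 1624 × 100 = 103.4483
Fisher = √(L × P) = √(104.3750 × 103.4483) = 103.9106

103.91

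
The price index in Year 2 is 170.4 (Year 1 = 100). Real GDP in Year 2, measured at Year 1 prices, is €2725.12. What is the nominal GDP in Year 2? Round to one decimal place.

4643.6

Nominal = Real × (Index/100) = 2725.12 × (170.4/100)
        = 2725.12 × 1.704 = 4643.6045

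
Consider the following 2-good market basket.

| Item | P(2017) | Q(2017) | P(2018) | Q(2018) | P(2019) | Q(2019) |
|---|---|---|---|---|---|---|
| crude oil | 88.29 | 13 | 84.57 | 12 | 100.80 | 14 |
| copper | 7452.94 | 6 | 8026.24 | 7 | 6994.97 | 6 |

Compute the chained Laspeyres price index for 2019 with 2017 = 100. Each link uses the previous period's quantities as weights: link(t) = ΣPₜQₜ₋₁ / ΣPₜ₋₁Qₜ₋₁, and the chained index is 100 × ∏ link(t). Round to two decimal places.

Link 2017→2018:
ΣP(2018)Q(2017) = 84.57×13 + 8026.24×6 = 1099.41 + 48157.44 = 49256.85
ΣP(2017)Q(2017) = 88.29×13 + 7452.94×6 = 1147.77 + 44717.64 = 45865.41
link = 49256.85/45865.41 = 1.073943
Link 2018→2019:
ΣP(2019)Q(2018) = 100.80×12 + 6994.97×7 = 1209.6 + 48964.79 = 50174.39
ΣP(2018)Q(2018) = 84.57×12 + 8026.24×7 = 1014.84 + 56183.68 = 57198.52
link = 50174.39/57198.52 = 0.877197
Chained index = 100 × 1.073943 × 0.877197 = 94.2060

94.21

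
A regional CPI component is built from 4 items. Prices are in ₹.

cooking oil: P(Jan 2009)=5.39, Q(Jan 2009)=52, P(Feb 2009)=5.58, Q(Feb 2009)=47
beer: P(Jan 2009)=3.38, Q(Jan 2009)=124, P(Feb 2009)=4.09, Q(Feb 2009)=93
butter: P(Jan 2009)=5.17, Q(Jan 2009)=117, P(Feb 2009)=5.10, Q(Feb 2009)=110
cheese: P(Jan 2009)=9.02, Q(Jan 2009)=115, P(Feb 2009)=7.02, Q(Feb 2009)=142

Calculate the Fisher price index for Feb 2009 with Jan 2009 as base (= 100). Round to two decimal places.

92.51

Laspeyres component (base-period weights):
ΣP(Feb 2009)Q(Jan 2009) = 5.58×52 + 4.09×124 + 5.10×117 + 7.02×115 = 290.16 + 507.16 + 596.7 + 807.3 = 2201.32
ΣP(Jan 2009)Q(Jan 2009) = 5.39×52 + 3.38×124 + 5.17×117 + 9.02×115 = 280.28 + 419.12 + 604.89 + 1037.3 = 2341.59
L = 2201.32 / 2341.59 × 100 = 94.0096
Paasche component (current-period weights):
ΣP(Feb 2009)Q(Feb 2009) = 5.58×47 + 4.09×93 + 5.10×110 + 7.02×142 = 262.26 + 380.37 + 561 + 996.84 = 2200.47
ΣP(Jan 2009)Q(Feb 2009) = 5.39×47 + 3.38×93 + 5.17×110 + 9.02×142 = 253.33 + 314.34 + 568.7 + 1280.84 = 2417.21
P = 2200.47 / 2417.21 × 100 = 91.0335
Fisher = √(L × P) = √(94.0096 × 91.0335) = 92.5096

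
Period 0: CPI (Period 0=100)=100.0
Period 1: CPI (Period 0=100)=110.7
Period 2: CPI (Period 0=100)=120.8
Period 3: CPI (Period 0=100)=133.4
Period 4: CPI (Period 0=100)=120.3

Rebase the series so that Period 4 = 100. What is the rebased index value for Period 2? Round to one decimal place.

Rebased(Period 2) = 120.8 / 120.3 × 100 = 100.4156

100.4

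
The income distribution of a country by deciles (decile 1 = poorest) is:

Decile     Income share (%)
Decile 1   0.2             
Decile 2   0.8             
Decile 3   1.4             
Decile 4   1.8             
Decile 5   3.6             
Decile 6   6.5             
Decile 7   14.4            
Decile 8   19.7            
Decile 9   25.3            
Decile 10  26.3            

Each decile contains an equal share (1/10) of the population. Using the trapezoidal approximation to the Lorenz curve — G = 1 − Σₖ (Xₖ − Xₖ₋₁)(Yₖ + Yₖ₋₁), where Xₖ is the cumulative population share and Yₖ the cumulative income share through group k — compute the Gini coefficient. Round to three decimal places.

0.539

Cumulative income shares Yₖ: 0.0020, 0.0100, 0.0240, 0.0420, 0.0780, 0.1430, 0.2870, 0.4840, 0.7370, 1.0000
Σ (Xₖ−Xₖ₋₁)(Yₖ+Yₖ₋₁) = (1/10)(0.0020+0.0000) + (1/10)(0.0100+0.0020) + (1/10)(0.0240+0.0100) + (1/10)(0.0420+0.0240) + (1/10)(0.0780+0.0420) + (1/10)(0.1430+0.0780) + (1/10)(0.2870+0.1430) + (1/10)(0.4840+0.2870) + (1/10)(0.7370+0.4840) + (1/10)(1.0000+0.7370)
  = 0.0002 + 0.0012 + 0.0034 + 0.0066 + 0.0120 + 0.0221 + 0.0430 + 0.0771 + 0.1221 + 0.1737 = 0.4614
G = 1 − 0.4614 = 0.5386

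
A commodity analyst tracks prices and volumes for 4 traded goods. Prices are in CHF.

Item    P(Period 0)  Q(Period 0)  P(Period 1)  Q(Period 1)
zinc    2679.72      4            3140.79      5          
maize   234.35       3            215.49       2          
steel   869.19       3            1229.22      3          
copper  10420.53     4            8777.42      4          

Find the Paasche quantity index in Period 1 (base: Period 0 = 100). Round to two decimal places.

Paasche quantity index uses current-period prices as weights.
ΣP(Period 1)·Q(Period 1) = 3140.79×5 + 215.49×2 + 1229.22×3 + 8777.42×4 = 15703.95 + 430.98 + 3687.66 + 35109.68 = 54932.27
ΣP(Period 1)·Q(Period 0) = 3140.79×4 + 215.49×3 + 1229.22×3 + 8777.42×4 = 12563.16 + 646.47 + 3687.66 + 35109.68 = 52006.97
Index = 54932.27 / 52006.97 × 100 = 105.6248

105.62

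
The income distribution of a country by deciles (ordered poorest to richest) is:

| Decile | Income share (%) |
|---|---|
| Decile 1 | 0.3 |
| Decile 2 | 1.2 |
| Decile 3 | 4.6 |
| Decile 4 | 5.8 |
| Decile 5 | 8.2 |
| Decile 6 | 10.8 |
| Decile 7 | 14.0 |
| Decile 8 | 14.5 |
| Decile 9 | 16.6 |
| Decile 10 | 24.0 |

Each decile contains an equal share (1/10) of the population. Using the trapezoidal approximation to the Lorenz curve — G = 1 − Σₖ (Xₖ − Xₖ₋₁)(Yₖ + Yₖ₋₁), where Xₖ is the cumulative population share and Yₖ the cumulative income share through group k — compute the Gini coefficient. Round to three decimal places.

Cumulative income shares Yₖ: 0.0030, 0.0150, 0.0610, 0.1190, 0.2010, 0.3090, 0.4490, 0.5940, 0.7600, 1.0000
Σ (Xₖ−Xₖ₋₁)(Yₖ+Yₖ₋₁) = (1/10)(0.0030+0.0000) + (1/10)(0.0150+0.0030) + (1/10)(0.0610+0.0150) + (1/10)(0.1190+0.0610) + (1/10)(0.2010+0.1190) + (1/10)(0.3090+0.2010) + (1/10)(0.4490+0.3090) + (1/10)(0.5940+0.4490) + (1/10)(0.7600+0.5940) + (1/10)(1.0000+0.7600)
  = 0.0003 + 0.0018 + 0.0076 + 0.0180 + 0.0320 + 0.0510 + 0.0758 + 0.1043 + 0.1354 + 0.1760 = 0.6022
G = 1 − 0.6022 = 0.3978

0.398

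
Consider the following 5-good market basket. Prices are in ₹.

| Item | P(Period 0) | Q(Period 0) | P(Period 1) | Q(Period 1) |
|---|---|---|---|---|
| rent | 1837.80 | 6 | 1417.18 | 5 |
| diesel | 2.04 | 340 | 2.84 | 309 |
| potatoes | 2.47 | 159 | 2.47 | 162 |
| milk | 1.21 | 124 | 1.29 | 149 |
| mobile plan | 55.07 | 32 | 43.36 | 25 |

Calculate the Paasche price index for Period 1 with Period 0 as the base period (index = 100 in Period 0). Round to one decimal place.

Paasche price index uses current-period quantities as weights.
ΣP(Period 1)·Q(Period 1) = 1417.18×5 + 2.84×309 + 2.47×162 + 1.29×149 + 43.36×25 = 7085.9 + 877.56 + 400.14 + 192.21 + 1084 = 9639.81
ΣP(Period 0)·Q(Period 1) = 1837.80×5 + 2.04×309 + 2.47×162 + 1.21×149 + 55.07×25 = 9189 + 630.36 + 400.14 + 180.29 + 1376.75 = 11776.54
Index = 9639.81 / 11776.54 × 100 = 81.8560

81.9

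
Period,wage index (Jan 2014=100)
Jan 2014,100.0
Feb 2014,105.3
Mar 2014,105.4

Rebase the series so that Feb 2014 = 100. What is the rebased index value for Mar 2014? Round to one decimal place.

100.1

Rebased(Mar 2014) = 105.4 / 105.3 × 100 = 100.0950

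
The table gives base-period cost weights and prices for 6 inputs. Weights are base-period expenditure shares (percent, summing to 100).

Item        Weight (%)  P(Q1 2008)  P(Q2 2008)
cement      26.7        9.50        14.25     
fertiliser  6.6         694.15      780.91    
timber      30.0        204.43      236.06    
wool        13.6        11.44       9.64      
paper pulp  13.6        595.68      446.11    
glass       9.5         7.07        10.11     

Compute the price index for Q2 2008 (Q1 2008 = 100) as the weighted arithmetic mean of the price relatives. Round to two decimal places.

117.35

cement: 26.7 × (14.25/9.50) = 26.7 × 1.500000 = 40.0500
fertiliser: 6.6 × (780.91/694.15) = 6.6 × 1.124987 = 7.4249
timber: 30.0 × (236.06/204.43) = 30.0 × 1.154723 = 34.6417
wool: 13.6 × (9.64/11.44) = 13.6 × 0.842657 = 11.4601
paper pulp: 13.6 × (446.11/595.68) = 13.6 × 0.748909 = 10.1852
glass: 9.5 × (10.11/7.07) = 9.5 × 1.429986 = 13.5849
Index = Σ wᵢ·(p₁ᵢ/p₀ᵢ) = 40.0500 + 7.4249 + 34.6417 + 11.4601 + 10.1852 + 13.5849 = 117.3468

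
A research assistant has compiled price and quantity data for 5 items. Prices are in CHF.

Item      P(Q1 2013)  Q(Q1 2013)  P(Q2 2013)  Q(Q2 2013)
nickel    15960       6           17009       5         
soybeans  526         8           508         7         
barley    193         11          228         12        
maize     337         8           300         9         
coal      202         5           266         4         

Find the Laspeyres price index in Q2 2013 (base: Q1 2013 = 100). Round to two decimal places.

Laspeyres price index uses base-period quantities as weights.
ΣP(Q2 2013)·Q(Q1 2013) = 17009×6 + 508×8 + 228×11 + 300×8 + 266×5 = 102054 + 4064 + 2508 + 2400 + 1330 = 112356
ΣP(Q1 2013)·Q(Q1 2013) = 15960×6 + 526×8 + 193×11 + 337×8 + 202×5 = 95760 + 4208 + 2123 + 2696 + 1010 = 105797
Index = 112356 / 105797 × 100 = 106.1996

106.20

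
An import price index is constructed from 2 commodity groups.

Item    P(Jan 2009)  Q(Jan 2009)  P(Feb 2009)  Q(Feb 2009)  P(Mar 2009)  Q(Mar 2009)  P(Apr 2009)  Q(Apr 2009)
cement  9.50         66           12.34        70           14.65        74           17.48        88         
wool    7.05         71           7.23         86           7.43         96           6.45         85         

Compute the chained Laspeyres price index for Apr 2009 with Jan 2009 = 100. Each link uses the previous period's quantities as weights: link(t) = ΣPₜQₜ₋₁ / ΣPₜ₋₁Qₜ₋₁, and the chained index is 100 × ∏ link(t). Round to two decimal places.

Link Jan 2009→Feb 2009:
ΣP(Feb 2009)Q(Jan 2009) = 12.34×66 + 7.23×71 = 814.44 + 513.33 = 1327.77
ΣP(Jan 2009)Q(Jan 2009) = 9.50×66 + 7.05×71 = 627 + 500.55 = 1127.55
link = 1327.77/1127.55 = 1.177571
Link Feb 2009→Mar 2009:
ΣP(Mar 2009)Q(Feb 2009) = 14.65×70 + 7.43×86 = 1025.5 + 638.98 = 1664.48
ΣP(Feb 2009)Q(Feb 2009) = 12.34×70 + 7.23×86 = 863.8 + 621.78 = 1485.58
link = 1664.48/1485.58 = 1.120424
Link Mar 2009→Apr 2009:
ΣP(Apr 2009)Q(Mar 2009) = 17.48×74 + 6.45×96 = 1293.52 + 619.2 = 1912.72
ΣP(Mar 2009)Q(Mar 2009) = 14.65×74 + 7.43×96 = 1084.1 + 713.28 = 1797.38
link = 1912.72/1797.38 = 1.064171
Chained index = 100 × 1.177571 × 1.120424 × 1.064171 = 140.4045

140.40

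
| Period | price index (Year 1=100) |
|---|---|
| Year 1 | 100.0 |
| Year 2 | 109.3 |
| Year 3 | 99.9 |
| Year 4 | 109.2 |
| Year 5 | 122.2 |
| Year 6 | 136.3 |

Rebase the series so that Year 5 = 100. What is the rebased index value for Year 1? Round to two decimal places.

Rebased(Year 1) = 100.0 / 122.2 × 100 = 81.8331

81.83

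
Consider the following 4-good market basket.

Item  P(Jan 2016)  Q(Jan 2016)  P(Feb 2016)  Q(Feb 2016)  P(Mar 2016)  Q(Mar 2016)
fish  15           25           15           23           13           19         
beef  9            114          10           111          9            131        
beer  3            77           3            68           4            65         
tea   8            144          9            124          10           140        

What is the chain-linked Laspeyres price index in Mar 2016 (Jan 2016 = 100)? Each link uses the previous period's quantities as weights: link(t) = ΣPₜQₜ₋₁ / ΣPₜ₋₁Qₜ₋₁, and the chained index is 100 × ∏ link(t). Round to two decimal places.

110.65

Link Jan 2016→Feb 2016:
ΣP(Feb 2016)Q(Jan 2016) = 15×25 + 10×114 + 3×77 + 9×144 = 375 + 1140 + 231 + 1296 = 3042
ΣP(Jan 2016)Q(Jan 2016) = 15×25 + 9×114 + 3×77 + 8×144 = 375 + 1026 + 231 + 1152 = 2784
link = 3042/2784 = 1.092672
Link Feb 2016→Mar 2016:
ΣP(Mar 2016)Q(Feb 2016) = 13×23 + 9×111 + 4×68 + 10×124 = 299 + 999 + 272 + 1240 = 2810
ΣP(Feb 2016)Q(Feb 2016) = 15×23 + 10×111 + 3×68 + 9×124 = 345 + 1110 + 204 + 1116 = 2775
link = 2810/2775 = 1.012613
Chained index = 100 × 1.092672 × 1.012613 = 110.6454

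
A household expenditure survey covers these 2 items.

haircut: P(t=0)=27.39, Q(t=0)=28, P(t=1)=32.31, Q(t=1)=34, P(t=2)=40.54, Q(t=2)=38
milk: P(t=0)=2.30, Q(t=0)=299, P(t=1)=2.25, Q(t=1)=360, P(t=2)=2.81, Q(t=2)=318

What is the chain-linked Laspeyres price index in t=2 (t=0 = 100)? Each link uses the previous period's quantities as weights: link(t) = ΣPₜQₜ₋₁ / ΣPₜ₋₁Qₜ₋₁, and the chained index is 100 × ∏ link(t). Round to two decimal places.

Link t=0→t=1:
ΣP(t=1)Q(t=0) = 32.31×28 + 2.25×299 = 904.68 + 672.75 = 1577.43
ΣP(t=0)Q(t=0) = 27.39×28 + 2.30×299 = 766.92 + 687.7 = 1454.62
link = 1577.43/1454.62 = 1.084428
Link t=1→t=2:
ΣP(t=2)Q(t=1) = 40.54×34 + 2.81×360 = 1378.36 + 1011.6 = 2389.96
ΣP(t=1)Q(t=1) = 32.31×34 + 2.25×360 = 1098.54 + 810 = 1908.54
link = 2389.96/1908.54 = 1.252245
Chained index = 100 × 1.084428 × 1.252245 = 135.7969

135.80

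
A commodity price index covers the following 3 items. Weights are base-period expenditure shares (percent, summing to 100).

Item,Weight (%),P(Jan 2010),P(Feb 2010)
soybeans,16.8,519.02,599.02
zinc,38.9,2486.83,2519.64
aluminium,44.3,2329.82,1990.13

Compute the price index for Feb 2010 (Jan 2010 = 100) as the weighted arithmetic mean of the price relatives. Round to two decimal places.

96.64

soybeans: 16.8 × (599.02/519.02) = 16.8 × 1.154137 = 19.3895
zinc: 38.9 × (2519.64/2486.83) = 38.9 × 1.013194 = 39.4132
aluminium: 44.3 × (1990.13/2329.82) = 44.3 × 0.854199 = 37.8410
Index = Σ wᵢ·(p₁ᵢ/p₀ᵢ) = 19.3895 + 39.4132 + 37.8410 = 96.6437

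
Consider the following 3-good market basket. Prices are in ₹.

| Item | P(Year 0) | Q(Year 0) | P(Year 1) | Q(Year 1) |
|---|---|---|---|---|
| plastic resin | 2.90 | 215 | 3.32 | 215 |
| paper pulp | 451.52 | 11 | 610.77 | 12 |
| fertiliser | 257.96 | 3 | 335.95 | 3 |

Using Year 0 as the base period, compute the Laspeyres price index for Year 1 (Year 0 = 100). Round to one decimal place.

132.6

Laspeyres price index uses base-period quantities as weights.
ΣP(Year 1)·Q(Year 0) = 3.32×215 + 610.77×11 + 335.95×3 = 713.8 + 6718.47 + 1007.85 = 8440.12
ΣP(Year 0)·Q(Year 0) = 2.90×215 + 451.52×11 + 257.96×3 = 623.5 + 4966.72 + 773.88 = 6364.1
Index = 8440.12 / 6364.1 × 100 = 132.6208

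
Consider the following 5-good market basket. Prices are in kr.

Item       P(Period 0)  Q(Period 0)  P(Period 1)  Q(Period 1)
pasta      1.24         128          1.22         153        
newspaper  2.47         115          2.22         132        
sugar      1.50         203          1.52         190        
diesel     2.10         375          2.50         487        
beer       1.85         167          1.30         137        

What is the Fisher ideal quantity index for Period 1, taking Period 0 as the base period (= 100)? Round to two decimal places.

Laspeyres component (base-period weights):
ΣP(Period 0)Q(Period 1) = 1.24×153 + 2.47×132 + 1.50×190 + 2.10×487 + 1.85×137 = 189.72 + 326.04 + 285 + 1022.7 + 253.45 = 2076.91
ΣP(Period 0)Q(Period 0) = 1.24×128 + 2.47×115 + 1.50×203 + 2.10×375 + 1.85×167 = 158.72 + 284.05 + 304.5 + 787.5 + 308.95 = 1843.72
L = 2076.91 / 1843.72 × 100 = 112.6478
Paasche component (current-period weights):
ΣP(Period 1)Q(Period 1) = 1.22×153 + 2.22×132 + 1.52×190 + 2.50×487 + 1.30×137 = 186.66 + 293.04 + 288.8 + 1217.5 + 178.1 = 2164.1
ΣP(Period 1)Q(Period 0) = 1.22×128 + 2.22×115 + 1.52×203 + 2.50×375 + 1.30×167 = 156.16 + 255.3 + 308.56 + 937.5 + 217.1 = 1874.62
P = 2164.1 / 1874.62 × 100 = 115.4421
Fisher = √(L × P) = √(112.6478 × 115.4421) = 114.0364

114.04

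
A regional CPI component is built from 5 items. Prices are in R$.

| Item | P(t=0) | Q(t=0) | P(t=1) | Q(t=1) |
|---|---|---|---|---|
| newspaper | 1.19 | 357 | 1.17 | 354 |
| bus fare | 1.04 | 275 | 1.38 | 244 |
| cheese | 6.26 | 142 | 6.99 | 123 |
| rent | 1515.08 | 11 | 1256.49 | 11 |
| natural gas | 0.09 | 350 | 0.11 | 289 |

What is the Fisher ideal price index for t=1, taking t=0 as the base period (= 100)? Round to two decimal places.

Laspeyres component (base-period weights):
ΣP(t=1)Q(t=0) = 1.17×357 + 1.38×275 + 6.99×142 + 1256.49×11 + 0.11×350 = 417.69 + 379.5 + 992.58 + 13821.39 + 38.5 = 15649.66
ΣP(t=0)Q(t=0) = 1.19×357 + 1.04×275 + 6.26×142 + 1515.08×11 + 0.09×350 = 424.83 + 286 + 888.92 + 16665.88 + 31.5 = 18297.13
L = 15649.66 / 18297.13 × 100 = 85.5307
Paasche component (current-period weights):
ΣP(t=1)Q(t=1) = 1.17×354 + 1.38×244 + 6.99×123 + 1256.49×11 + 0.11×289 = 414.18 + 336.72 + 859.77 + 13821.39 + 31.79 = 15463.85
ΣP(t=0)Q(t=1) = 1.19×354 + 1.04×244 + 6.26×123 + 1515.08×11 + 0.09×289 = 421.26 + 253.76 + 769.98 + 16665.88 + 26.01 = 18136.89
P = 15463.85 / 18136.89 × 100 = 85.2619
Fisher = √(L × P) = √(85.5307 × 85.2619) = 85.3962

85.40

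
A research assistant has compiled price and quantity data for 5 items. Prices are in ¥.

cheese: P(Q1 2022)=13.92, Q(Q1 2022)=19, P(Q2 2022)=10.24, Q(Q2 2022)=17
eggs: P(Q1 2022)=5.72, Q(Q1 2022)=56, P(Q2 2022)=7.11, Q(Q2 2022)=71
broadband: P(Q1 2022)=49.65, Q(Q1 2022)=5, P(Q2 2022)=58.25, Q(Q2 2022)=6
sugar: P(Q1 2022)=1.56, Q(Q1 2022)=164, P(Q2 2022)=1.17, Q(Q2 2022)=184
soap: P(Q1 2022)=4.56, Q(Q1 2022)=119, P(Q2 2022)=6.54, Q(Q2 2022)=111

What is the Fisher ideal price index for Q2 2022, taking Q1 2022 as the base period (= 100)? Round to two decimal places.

Laspeyres component (base-period weights):
ΣP(Q2 2022)Q(Q1 2022) = 10.24×19 + 7.11×56 + 58.25×5 + 1.17×164 + 6.54×119 = 194.56 + 398.16 + 291.25 + 191.88 + 778.26 = 1854.11
ΣP(Q1 2022)Q(Q1 2022) = 13.92×19 + 5.72×56 + 49.65×5 + 1.56×164 + 4.56×119 = 264.48 + 320.32 + 248.25 + 255.84 + 542.64 = 1631.53
L = 1854.11 / 1631.53 × 100 = 113.6424
Paasche component (current-period weights):
ΣP(Q2 2022)Q(Q2 2022) = 10.24×17 + 7.11×71 + 58.25×6 + 1.17×184 + 6.54×111 = 174.08 + 504.81 + 349.5 + 215.28 + 725.94 = 1969.61
ΣP(Q1 2022)Q(Q2 2022) = 13.92×17 + 5.72×71 + 49.65×6 + 1.56×184 + 4.56×111 = 236.64 + 406.12 + 297.9 + 287.04 + 506.16 = 1733.86
P = 1969.61 / 1733.86 × 100 = 113.5968
Fisher = √(L × P) = √(113.6424 × 113.5968) = 113.6196

113.62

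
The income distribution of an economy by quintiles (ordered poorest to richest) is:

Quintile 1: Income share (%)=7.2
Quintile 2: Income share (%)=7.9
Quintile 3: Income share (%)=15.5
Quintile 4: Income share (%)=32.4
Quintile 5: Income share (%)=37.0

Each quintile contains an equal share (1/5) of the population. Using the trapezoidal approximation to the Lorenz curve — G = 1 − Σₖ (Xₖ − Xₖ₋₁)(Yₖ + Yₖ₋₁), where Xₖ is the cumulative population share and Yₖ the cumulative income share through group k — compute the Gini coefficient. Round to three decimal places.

Cumulative income shares Yₖ: 0.0720, 0.1510, 0.3060, 0.6300, 1.0000
Σ (Xₖ−Xₖ₋₁)(Yₖ+Yₖ₋₁) = (1/5)(0.0720+0.0000) + (1/5)(0.1510+0.0720) + (1/5)(0.3060+0.1510) + (1/5)(0.6300+0.3060) + (1/5)(1.0000+0.6300)
  = 0.0144 + 0.0446 + 0.0914 + 0.1872 + 0.3260 = 0.6636
G = 1 − 0.6636 = 0.3364

0.336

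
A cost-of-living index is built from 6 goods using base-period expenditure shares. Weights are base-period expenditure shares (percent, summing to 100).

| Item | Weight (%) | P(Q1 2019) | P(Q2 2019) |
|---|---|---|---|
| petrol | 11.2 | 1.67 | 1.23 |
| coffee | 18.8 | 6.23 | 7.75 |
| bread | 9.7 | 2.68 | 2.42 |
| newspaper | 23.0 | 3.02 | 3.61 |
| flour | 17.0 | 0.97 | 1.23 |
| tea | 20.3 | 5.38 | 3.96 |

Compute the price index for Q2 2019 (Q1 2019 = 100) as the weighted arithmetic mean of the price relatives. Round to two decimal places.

petrol: 11.2 × (1.23/1.67) = 11.2 × 0.736527 = 8.2491
coffee: 18.8 × (7.75/6.23) = 18.8 × 1.243981 = 23.3868
bread: 9.7 × (2.42/2.68) = 9.7 × 0.902985 = 8.7590
newspaper: 23.0 × (3.61/3.02) = 23.0 × 1.195364 = 27.4934
flour: 17.0 × (1.23/0.97) = 17.0 × 1.268041 = 21.5567
tea: 20.3 × (3.96/5.38) = 20.3 × 0.736059 = 14.9420
Index = Σ wᵢ·(p₁ᵢ/p₀ᵢ) = 8.2491 + 23.3868 + 8.7590 + 27.4934 + 21.5567 + 14.9420 = 104.3870

104.39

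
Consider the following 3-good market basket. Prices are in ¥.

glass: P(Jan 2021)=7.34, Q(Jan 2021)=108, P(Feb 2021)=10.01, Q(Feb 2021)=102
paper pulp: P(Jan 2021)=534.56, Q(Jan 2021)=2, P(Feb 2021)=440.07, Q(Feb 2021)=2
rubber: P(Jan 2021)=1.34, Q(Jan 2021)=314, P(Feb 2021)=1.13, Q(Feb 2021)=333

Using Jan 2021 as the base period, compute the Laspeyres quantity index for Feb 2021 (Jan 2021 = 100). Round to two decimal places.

Laspeyres quantity index uses base-period prices as weights.
ΣP(Jan 2021)·Q(Feb 2021) = 7.34×102 + 534.56×2 + 1.34×333 = 748.68 + 1069.12 + 446.22 = 2264.02
ΣP(Jan 2021)·Q(Jan 2021) = 7.34×108 + 534.56×2 + 1.34×314 = 792.72 + 1069.12 + 420.76 = 2282.6
Index = 2264.02 / 2282.6 × 100 = 99.1860

99.19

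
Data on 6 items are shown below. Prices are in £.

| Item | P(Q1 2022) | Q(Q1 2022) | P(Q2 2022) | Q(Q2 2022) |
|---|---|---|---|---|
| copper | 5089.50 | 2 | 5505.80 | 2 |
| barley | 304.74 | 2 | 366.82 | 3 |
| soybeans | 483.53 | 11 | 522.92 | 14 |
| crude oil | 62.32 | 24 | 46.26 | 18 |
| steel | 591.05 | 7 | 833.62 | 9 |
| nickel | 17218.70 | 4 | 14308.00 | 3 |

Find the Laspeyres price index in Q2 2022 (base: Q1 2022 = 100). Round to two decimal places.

Laspeyres price index uses base-period quantities as weights.
ΣP(Q2 2022)·Q(Q1 2022) = 5505.80×2 + 366.82×2 + 522.92×11 + 46.26×24 + 833.62×7 + 14308.00×4 = 11011.6 + 733.64 + 5752.12 + 1110.24 + 5835.34 + 57232 = 81674.94
ΣP(Q1 2022)·Q(Q1 2022) = 5089.50×2 + 304.74×2 + 483.53×11 + 62.32×24 + 591.05×7 + 17218.70×4 = 10179 + 609.48 + 5318.83 + 1495.68 + 4137.35 + 68874.8 = 90615.14
Index = 81674.94 / 90615.14 × 100 = 90.1339

90.13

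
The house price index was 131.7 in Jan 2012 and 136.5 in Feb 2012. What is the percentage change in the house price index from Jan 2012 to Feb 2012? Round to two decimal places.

Change = (136.5 − 131.7) / 131.7 × 100
       = 4.8 / 131.7 × 100 = 3.6446%

3.64%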